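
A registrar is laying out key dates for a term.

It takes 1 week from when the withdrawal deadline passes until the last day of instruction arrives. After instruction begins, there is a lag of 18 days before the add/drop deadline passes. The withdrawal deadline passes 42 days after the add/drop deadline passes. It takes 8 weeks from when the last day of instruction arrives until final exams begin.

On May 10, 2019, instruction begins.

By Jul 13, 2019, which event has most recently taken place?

The withdrawal deadline passes

Instruction begins: May 10, 2019.
The add/drop deadline passes: May 10, 2019 + 18 days = May 28, 2019.
The withdrawal deadline passes: May 28, 2019 + 42 days = Jul 9, 2019.
The last day of instruction arrives: Jul 9, 2019 + 1 week = Jul 16, 2019.
Final exams begin: Jul 16, 2019 + 8 weeks = Sep 10, 2019.
Jul 13, 2019 falls between when the withdrawal deadline passes (Jul 9, 2019) and when the last day of instruction arrives (Jul 16, 2019).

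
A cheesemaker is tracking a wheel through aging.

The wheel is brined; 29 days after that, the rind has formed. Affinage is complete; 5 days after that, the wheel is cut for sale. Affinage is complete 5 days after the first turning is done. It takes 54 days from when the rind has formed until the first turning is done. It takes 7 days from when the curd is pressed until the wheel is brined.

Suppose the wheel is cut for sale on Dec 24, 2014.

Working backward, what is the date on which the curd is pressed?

The wheel is cut for sale: Dec 24, 2014.
Affinage is complete: Dec 24, 2014 − 5 days = Dec 19, 2014.
The first turning is done: Dec 19, 2014 − 5 days = Dec 14, 2014.
The rind has formed: Dec 14, 2014 − 54 days = Oct 21, 2014.
The wheel is brined: Oct 21, 2014 − 29 days = Sep 22, 2014.
The curd is pressed: Sep 22, 2014 − 7 days = Sep 15, 2014.

Sep 15, 2014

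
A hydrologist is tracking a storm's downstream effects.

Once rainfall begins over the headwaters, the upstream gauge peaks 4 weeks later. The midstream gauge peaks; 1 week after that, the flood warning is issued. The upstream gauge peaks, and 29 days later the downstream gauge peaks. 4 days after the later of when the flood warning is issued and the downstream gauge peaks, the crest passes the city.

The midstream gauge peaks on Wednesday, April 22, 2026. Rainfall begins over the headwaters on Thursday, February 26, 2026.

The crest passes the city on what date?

The midstream gauge peaks: Apr 22, 2026.
The flood warning is issued: Apr 22, 2026 + 1 week = Apr 29, 2026.
Rainfall begins over the headwaters: Feb 26, 2026.
The upstream gauge peaks: Feb 26, 2026 + 4 weeks = Mar 26, 2026.
The downstream gauge peaks: Mar 26, 2026 + 29 days = Apr 24, 2026.
Both prerequisites met — the flood warning is issued (Apr 29, 2026), the downstream gauge peaks (Apr 24, 2026); the later is Apr 29, 2026.
The crest passes the city: Apr 29, 2026 + 4 days = May 3, 2026.

Sunday, May 3, 2026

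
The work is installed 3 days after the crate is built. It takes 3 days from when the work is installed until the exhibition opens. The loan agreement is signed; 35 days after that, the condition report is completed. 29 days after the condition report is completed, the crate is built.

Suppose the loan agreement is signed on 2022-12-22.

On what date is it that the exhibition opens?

2023-03-02

The loan agreement is signed: Dec 22, 2022.
The condition report is completed: Dec 22, 2022 + 35 days = Jan 26, 2023.
The crate is built: Jan 26, 2023 + 29 days = Feb 24, 2023.
The work is installed: Feb 24, 2023 + 3 days = Feb 27, 2023.
The exhibition opens: Feb 27, 2023 + 3 days = Mar 2, 2023.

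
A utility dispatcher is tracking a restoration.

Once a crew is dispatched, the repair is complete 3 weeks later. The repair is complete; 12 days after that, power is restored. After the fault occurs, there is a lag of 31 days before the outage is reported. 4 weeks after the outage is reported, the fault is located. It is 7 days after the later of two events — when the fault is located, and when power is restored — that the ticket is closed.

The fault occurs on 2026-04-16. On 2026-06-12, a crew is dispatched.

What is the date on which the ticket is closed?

2026-07-22

The fault occurs: Apr 16, 2026.
The outage is reported: Apr 16, 2026 + 31 days = May 17, 2026.
The fault is located: May 17, 2026 + 4 weeks = Jun 14, 2026.
A crew is dispatched: Jun 12, 2026.
The repair is complete: Jun 12, 2026 + 3 weeks = Jul 3, 2026.
Power is restored: Jul 3, 2026 + 12 days = Jul 15, 2026.
Both prerequisites met — the fault is located (Jun 14, 2026), power is restored (Jul 15, 2026); the later is Jul 15, 2026.
The ticket is closed: Jul 15, 2026 + 7 days = Jul 22, 2026.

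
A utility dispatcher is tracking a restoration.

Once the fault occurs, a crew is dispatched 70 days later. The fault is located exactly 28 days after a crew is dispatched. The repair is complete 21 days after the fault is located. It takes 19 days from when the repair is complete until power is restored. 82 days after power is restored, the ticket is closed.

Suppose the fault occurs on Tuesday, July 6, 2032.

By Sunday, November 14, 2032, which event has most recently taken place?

The repair is complete

The fault occurs: Jul 6, 2032.
A crew is dispatched: Jul 6, 2032 + 70 days = Sep 14, 2032.
The fault is located: Sep 14, 2032 + 28 days = Oct 12, 2032.
The repair is complete: Oct 12, 2032 + 21 days = Nov 2, 2032.
Power is restored: Nov 2, 2032 + 19 days = Nov 21, 2032.
The ticket is closed: Nov 21, 2032 + 82 days = Feb 11, 2033.
Nov 14, 2032 falls between when the repair is complete (Nov 2, 2032) and when power is restored (Nov 21, 2032).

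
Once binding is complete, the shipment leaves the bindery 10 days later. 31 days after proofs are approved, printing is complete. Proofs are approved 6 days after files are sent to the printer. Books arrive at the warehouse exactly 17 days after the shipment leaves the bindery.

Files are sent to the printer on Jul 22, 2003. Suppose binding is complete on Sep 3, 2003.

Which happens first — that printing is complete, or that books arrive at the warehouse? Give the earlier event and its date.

Printing is complete — Aug 28, 2003

Files are sent to the printer: Jul 22, 2003.
Proofs are approved: Jul 22, 2003 + 6 days = Jul 28, 2003.
Printing is complete: Jul 28, 2003 + 31 days = Aug 28, 2003.
Binding is complete: Sep 3, 2003.
The shipment leaves the bindery: Sep 3, 2003 + 10 days = Sep 13, 2003.
Books arrive at the warehouse: Sep 13, 2003 + 17 days = Sep 30, 2003.
Comparing: printing is complete on Aug 28, 2003 vs books arrive at the warehouse on Sep 30, 2003. Earlier: printing is complete.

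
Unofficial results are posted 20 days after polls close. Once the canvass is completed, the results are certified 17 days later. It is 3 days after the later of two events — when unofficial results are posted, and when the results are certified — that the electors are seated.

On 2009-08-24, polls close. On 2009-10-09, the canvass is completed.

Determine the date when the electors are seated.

2009-10-29

Polls close: Aug 24, 2009.
Unofficial results are posted: Aug 24, 2009 + 20 days = Sep 13, 2009.
The canvass is completed: Oct 9, 2009.
The results are certified: Oct 9, 2009 + 17 days = Oct 26, 2009.
Both prerequisites met — unofficial results are posted (Sep 13, 2009), the results are certified (Oct 26, 2009); the later is Oct 26, 2009.
The electors are seated: Oct 26, 2009 + 3 days = Oct 29, 2009.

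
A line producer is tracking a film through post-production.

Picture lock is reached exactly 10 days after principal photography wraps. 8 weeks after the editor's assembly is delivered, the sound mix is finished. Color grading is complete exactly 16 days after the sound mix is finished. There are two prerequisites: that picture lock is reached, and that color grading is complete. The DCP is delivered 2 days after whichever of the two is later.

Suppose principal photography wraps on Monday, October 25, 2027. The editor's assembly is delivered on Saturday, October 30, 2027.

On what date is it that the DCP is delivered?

Principal photography wraps: Oct 25, 2027.
Picture lock is reached: Oct 25, 2027 + 10 days = Nov 4, 2027.
The editor's assembly is delivered: Oct 30, 2027.
The sound mix is finished: Oct 30, 2027 + 8 weeks = Dec 25, 2027.
Color grading is complete: Dec 25, 2027 + 16 days = Jan 10, 2028.
Both prerequisites met — picture lock is reached (Nov 4, 2027), color grading is complete (Jan 10, 2028); the later is Jan 10, 2028.
The DCP is delivered: Jan 10, 2028 + 2 days = Jan 12, 2028.

Wednesday, January 12, 2028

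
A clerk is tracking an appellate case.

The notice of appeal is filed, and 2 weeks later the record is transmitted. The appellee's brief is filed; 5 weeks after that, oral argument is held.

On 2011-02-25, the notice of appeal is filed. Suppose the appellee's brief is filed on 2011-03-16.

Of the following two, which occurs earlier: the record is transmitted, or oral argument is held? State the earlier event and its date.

The notice of appeal is filed: Feb 25, 2011.
The record is transmitted: Feb 25, 2011 + 2 weeks = Mar 11, 2011.
The appellee's brief is filed: Mar 16, 2011.
Oral argument is held: Mar 16, 2011 + 5 weeks = Apr 20, 2011.
Comparing: the record is transmitted on Mar 11, 2011 vs oral argument is held on Apr 20, 2011. Earlier: the record is transmitted.

The record is transmitted — 2011-03-11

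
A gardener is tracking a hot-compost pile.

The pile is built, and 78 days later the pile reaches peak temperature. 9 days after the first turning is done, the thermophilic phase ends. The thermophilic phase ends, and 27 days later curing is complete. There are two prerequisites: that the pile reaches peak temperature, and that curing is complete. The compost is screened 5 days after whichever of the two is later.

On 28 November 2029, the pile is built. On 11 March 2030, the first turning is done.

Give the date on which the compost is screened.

The pile is built: Nov 28, 2029.
The pile reaches peak temperature: Nov 28, 2029 + 78 days = Feb 14, 2030.
The first turning is done: Mar 11, 2030.
The thermophilic phase ends: Mar 11, 2030 + 9 days = Mar 20, 2030.
Curing is complete: Mar 20, 2030 + 27 days = Apr 16, 2030.
Both prerequisites met — the pile reaches peak temperature (Feb 14, 2030), curing is complete (Apr 16, 2030); the later is Apr 16, 2030.
The compost is screened: Apr 16, 2030 + 5 days = Apr 21, 2030.

21 April 2030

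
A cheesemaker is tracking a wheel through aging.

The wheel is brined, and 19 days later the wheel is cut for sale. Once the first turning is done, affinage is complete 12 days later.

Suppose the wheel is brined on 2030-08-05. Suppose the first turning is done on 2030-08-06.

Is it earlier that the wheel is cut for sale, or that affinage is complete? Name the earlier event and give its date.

The wheel is brined: Aug 5, 2030.
The wheel is cut for sale: Aug 5, 2030 + 19 days = Aug 24, 2030.
The first turning is done: Aug 6, 2030.
Affinage is complete: Aug 6, 2030 + 12 days = Aug 18, 2030.
Comparing: the wheel is cut for sale on Aug 24, 2030 vs affinage is complete on Aug 18, 2030. Earlier: affinage is complete.

Affinage is complete — 2030-08-18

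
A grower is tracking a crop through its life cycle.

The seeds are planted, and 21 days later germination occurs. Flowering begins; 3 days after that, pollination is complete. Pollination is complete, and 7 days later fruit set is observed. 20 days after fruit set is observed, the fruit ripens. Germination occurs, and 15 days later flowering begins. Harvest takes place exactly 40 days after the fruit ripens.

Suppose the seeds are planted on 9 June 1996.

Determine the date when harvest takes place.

The seeds are planted: Jun 9, 1996.
Germination occurs: Jun 9, 1996 + 21 days = Jun 30, 1996.
Flowering begins: Jun 30, 1996 + 15 days = Jul 15, 1996.
Pollination is complete: Jul 15, 1996 + 3 days = Jul 18, 1996.
Fruit set is observed: Jul 18, 1996 + 7 days = Jul 25, 1996.
The fruit ripens: Jul 25, 1996 + 20 days = Aug 14, 1996.
Harvest takes place: Aug 14, 1996 + 40 days = Sep 23, 1996.

23 September 1996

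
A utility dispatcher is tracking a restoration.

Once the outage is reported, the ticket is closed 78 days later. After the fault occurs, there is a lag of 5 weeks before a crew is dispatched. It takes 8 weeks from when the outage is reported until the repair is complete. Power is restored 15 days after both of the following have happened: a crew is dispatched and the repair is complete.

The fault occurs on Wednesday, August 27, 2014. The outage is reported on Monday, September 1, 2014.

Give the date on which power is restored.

The fault occurs: Aug 27, 2014.
A crew is dispatched: Aug 27, 2014 + 5 weeks = Oct 1, 2014.
The outage is reported: Sep 1, 2014.
The repair is complete: Sep 1, 2014 + 8 weeks = Oct 27, 2014.
Both prerequisites met — a crew is dispatched (Oct 1, 2014), the repair is complete (Oct 27, 2014); the later is Oct 27, 2014.
Power is restored: Oct 27, 2014 + 15 days = Nov 11, 2014.

Tuesday, November 11, 2014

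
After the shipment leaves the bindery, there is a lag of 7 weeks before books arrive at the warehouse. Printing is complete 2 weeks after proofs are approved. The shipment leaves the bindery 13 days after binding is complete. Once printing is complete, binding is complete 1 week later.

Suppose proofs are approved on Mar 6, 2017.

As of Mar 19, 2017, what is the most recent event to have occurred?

Proofs are approved: Mar 6, 2017.
Printing is complete: Mar 6, 2017 + 2 weeks = Mar 20, 2017.
Binding is complete: Mar 20, 2017 + 1 week = Mar 27, 2017.
The shipment leaves the bindery: Mar 27, 2017 + 13 days = Apr 9, 2017.
Books arrive at the warehouse: Apr 9, 2017 + 7 weeks = May 28, 2017.
Mar 19, 2017 falls between when proofs are approved (Mar 6, 2017) and when printing is complete (Mar 20, 2017).

Proofs are approved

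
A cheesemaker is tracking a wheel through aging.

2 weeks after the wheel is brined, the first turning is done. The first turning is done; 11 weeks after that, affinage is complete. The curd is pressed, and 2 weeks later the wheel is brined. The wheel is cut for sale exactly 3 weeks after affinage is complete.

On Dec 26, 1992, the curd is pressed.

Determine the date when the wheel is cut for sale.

May 1, 1993

The curd is pressed: Dec 26, 1992.
The wheel is brined: Dec 26, 1992 + 2 weeks = Jan 9, 1993.
The first turning is done: Jan 9, 1993 + 2 weeks = Jan 23, 1993.
Affinage is complete: Jan 23, 1993 + 11 weeks = Apr 10, 1993.
The wheel is cut for sale: Apr 10, 1993 + 3 weeks = May 1, 1993.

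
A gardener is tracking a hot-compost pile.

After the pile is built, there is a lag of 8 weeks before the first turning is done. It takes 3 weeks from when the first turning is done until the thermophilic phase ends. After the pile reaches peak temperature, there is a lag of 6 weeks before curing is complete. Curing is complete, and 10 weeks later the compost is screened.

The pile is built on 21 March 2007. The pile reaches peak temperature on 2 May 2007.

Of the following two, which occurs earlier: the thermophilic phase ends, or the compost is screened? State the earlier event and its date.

The pile is built: Mar 21, 2007.
The first turning is done: Mar 21, 2007 + 8 weeks = May 16, 2007.
The thermophilic phase ends: May 16, 2007 + 3 weeks = Jun 6, 2007.
The pile reaches peak temperature: May 2, 2007.
Curing is complete: May 2, 2007 + 6 weeks = Jun 13, 2007.
The compost is screened: Jun 13, 2007 + 10 weeks = Aug 22, 2007.
Comparing: the thermophilic phase ends on Jun 6, 2007 vs the compost is screened on Aug 22, 2007. Earlier: the thermophilic phase ends.

The thermophilic phase ends — 6 June 2007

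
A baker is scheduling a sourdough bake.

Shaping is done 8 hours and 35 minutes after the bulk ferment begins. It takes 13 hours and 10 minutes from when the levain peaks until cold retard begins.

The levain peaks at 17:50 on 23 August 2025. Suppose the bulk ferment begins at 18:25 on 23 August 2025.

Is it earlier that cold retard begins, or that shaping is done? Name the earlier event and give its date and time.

Shaping is done — 03:00 on 24 August 2025

The levain peaks: 17:50 Aug 23, 2025.
Cold retard begins: 17:50 Aug 23, 2025 + 13h10m = 07:00 Aug 24, 2025.
The bulk ferment begins: 18:25 Aug 23, 2025.
Shaping is done: 18:25 Aug 23, 2025 + 8h35m = 03:00 Aug 24, 2025.
Comparing: cold retard begins at 07:00 Aug 24, 2025 vs shaping is done at 03:00 Aug 24, 2025. Earlier: shaping is done.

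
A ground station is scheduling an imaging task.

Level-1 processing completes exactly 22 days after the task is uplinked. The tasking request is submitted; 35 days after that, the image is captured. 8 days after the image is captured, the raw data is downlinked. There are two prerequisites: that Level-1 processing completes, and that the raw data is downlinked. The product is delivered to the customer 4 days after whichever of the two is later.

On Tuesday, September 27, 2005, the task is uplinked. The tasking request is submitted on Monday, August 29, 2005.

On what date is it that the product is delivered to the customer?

Sunday, October 23, 2005

The task is uplinked: Sep 27, 2005.
Level-1 processing completes: Sep 27, 2005 + 22 days = Oct 19, 2005.
The tasking request is submitted: Aug 29, 2005.
The image is captured: Aug 29, 2005 + 35 days = Oct 3, 2005.
The raw data is downlinked: Oct 3, 2005 + 8 days = Oct 11, 2005.
Both prerequisites met — Level-1 processing completes (Oct 19, 2005), the raw data is downlinked (Oct 11, 2005); the later is Oct 19, 2005.
The product is delivered to the customer: Oct 19, 2005 + 4 days = Oct 23, 2005.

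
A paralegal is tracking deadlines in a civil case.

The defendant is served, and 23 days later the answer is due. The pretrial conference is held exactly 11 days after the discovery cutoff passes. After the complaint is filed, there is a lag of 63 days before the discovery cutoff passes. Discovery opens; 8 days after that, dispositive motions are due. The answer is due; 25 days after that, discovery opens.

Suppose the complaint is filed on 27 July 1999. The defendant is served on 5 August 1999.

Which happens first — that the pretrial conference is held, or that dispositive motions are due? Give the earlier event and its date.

The complaint is filed: Jul 27, 1999.
The discovery cutoff passes: Jul 27, 1999 + 63 days = Sep 28, 1999.
The pretrial conference is held: Sep 28, 1999 + 11 days = Oct 9, 1999.
The defendant is served: Aug 5, 1999.
The answer is due: Aug 5, 1999 + 23 days = Aug 28, 1999.
Discovery opens: Aug 28, 1999 + 25 days = Sep 22, 1999.
Dispositive motions are due: Sep 22, 1999 + 8 days = Sep 30, 1999.
Comparing: the pretrial conference is held on Oct 9, 1999 vs dispositive motions are due on Sep 30, 1999. Earlier: dispositive motions are due.

Dispositive motions are due — 30 September 1999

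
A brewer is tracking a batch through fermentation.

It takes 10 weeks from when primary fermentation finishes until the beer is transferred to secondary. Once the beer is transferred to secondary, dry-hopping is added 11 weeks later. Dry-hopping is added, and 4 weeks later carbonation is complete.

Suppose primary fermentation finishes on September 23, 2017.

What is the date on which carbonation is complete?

March 17, 2018

Primary fermentation finishes: Sep 23, 2017.
The beer is transferred to secondary: Sep 23, 2017 + 10 weeks = Dec 2, 2017.
Dry-hopping is added: Dec 2, 2017 + 11 weeks = Feb 17, 2018.
Carbonation is complete: Feb 17, 2018 + 4 weeks = Mar 17, 2018.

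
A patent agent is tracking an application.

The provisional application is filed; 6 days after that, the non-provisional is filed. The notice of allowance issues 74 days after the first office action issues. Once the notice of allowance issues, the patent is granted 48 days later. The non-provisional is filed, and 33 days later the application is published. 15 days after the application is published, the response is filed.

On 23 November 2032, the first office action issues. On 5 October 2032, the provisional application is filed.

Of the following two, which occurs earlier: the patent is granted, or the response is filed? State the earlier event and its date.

The first office action issues: Nov 23, 2032.
The notice of allowance issues: Nov 23, 2032 + 74 days = Feb 5, 2033.
The patent is granted: Feb 5, 2033 + 48 days = Mar 25, 2033.
The provisional application is filed: Oct 5, 2032.
The non-provisional is filed: Oct 5, 2032 + 6 days = Oct 11, 2032.
The application is published: Oct 11, 2032 + 33 days = Nov 13, 2032.
The response is filed: Nov 13, 2032 + 15 days = Nov 28, 2032.
Comparing: the patent is granted on Mar 25, 2033 vs the response is filed on Nov 28, 2032. Earlier: the response is filed.

The response is filed — 28 November 2032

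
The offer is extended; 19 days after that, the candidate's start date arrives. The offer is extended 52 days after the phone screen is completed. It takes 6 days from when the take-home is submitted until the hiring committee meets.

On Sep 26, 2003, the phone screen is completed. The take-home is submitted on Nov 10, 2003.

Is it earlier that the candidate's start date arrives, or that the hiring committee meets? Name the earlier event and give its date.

The phone screen is completed: Sep 26, 2003.
The offer is extended: Sep 26, 2003 + 52 days = Nov 17, 2003.
The candidate's start date arrives: Nov 17, 2003 + 19 days = Dec 6, 2003.
The take-home is submitted: Nov 10, 2003.
The hiring committee meets: Nov 10, 2003 + 6 days = Nov 16, 2003.
Comparing: the candidate's start date arrives on Dec 6, 2003 vs the hiring committee meets on Nov 16, 2003. Earlier: the hiring committee meets.

The hiring committee meets — Nov 16, 2003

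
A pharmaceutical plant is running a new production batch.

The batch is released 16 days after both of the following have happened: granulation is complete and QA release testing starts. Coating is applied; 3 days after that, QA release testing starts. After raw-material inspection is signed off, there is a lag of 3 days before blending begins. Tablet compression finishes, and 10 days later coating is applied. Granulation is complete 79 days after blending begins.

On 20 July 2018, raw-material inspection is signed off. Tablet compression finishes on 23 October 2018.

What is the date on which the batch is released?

21 November 2018

Raw-material inspection is signed off: Jul 20, 2018.
Blending begins: Jul 20, 2018 + 3 days = Jul 23, 2018.
Granulation is complete: Jul 23, 2018 + 79 days = Oct 10, 2018.
Tablet compression finishes: Oct 23, 2018.
Coating is applied: Oct 23, 2018 + 10 days = Nov 2, 2018.
QA release testing starts: Nov 2, 2018 + 3 days = Nov 5, 2018.
Both prerequisites met — granulation is complete (Oct 10, 2018), QA release testing starts (Nov 5, 2018); the later is Nov 5, 2018.
The batch is released: Nov 5, 2018 + 16 days = Nov 21, 2018.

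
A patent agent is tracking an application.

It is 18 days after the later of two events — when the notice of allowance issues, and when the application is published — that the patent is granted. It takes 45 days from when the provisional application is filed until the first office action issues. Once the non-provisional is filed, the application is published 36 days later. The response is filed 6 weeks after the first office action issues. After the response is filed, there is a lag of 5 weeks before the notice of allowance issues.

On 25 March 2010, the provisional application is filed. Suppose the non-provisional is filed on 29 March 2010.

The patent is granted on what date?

The provisional application is filed: Mar 25, 2010.
The first office action issues: Mar 25, 2010 + 45 days = May 9, 2010.
The response is filed: May 9, 2010 + 6 weeks = Jun 20, 2010.
The notice of allowance issues: Jun 20, 2010 + 5 weeks = Jul 25, 2010.
The non-provisional is filed: Mar 29, 2010.
The application is published: Mar 29, 2010 + 36 days = May 4, 2010.
Both prerequisites met — the notice of allowance issues (Jul 25, 2010), the application is published (May 4, 2010); the later is Jul 25, 2010.
The patent is granted: Jul 25, 2010 + 18 days = Aug 12, 2010.

12 August 2010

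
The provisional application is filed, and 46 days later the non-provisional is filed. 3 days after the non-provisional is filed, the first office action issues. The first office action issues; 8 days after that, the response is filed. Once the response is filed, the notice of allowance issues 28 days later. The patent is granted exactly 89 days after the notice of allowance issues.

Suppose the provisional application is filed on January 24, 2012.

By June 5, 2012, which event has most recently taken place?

The notice of allowance issues

The provisional application is filed: Jan 24, 2012.
The non-provisional is filed: Jan 24, 2012 + 46 days = Mar 10, 2012.
The first office action issues: Mar 10, 2012 + 3 days = Mar 13, 2012.
The response is filed: Mar 13, 2012 + 8 days = Mar 21, 2012.
The notice of allowance issues: Mar 21, 2012 + 28 days = Apr 18, 2012.
The patent is granted: Apr 18, 2012 + 89 days = Jul 16, 2012.
Jun 5, 2012 falls between when the notice of allowance issues (Apr 18, 2012) and when the patent is granted (Jul 16, 2012).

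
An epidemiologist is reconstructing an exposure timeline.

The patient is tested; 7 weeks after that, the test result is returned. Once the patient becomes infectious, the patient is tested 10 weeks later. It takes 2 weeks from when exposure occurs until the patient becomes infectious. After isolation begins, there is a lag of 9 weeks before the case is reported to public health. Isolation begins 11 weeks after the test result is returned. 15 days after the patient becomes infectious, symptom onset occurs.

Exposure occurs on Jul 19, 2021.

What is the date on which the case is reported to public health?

Exposure occurs: Jul 19, 2021.
The patient becomes infectious: Jul 19, 2021 + 2 weeks = Aug 2, 2021.
The patient is tested: Aug 2, 2021 + 10 weeks = Oct 11, 2021.
The test result is returned: Oct 11, 2021 + 7 weeks = Nov 29, 2021.
Isolation begins: Nov 29, 2021 + 11 weeks = Feb 14, 2022.
The case is reported to public health: Feb 14, 2022 + 9 weeks = Apr 18, 2022.

Apr 18, 2022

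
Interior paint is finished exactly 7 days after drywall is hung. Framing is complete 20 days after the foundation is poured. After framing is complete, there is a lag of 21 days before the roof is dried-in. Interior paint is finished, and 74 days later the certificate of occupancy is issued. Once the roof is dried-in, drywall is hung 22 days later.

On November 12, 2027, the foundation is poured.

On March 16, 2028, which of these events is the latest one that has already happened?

Interior paint is finished

The foundation is poured: Nov 12, 2027.
Framing is complete: Nov 12, 2027 + 20 days = Dec 2, 2027.
The roof is dried-in: Dec 2, 2027 + 21 days = Dec 23, 2027.
Drywall is hung: Dec 23, 2027 + 22 days = Jan 14, 2028.
Interior paint is finished: Jan 14, 2028 + 7 days = Jan 21, 2028.
The certificate of occupancy is issued: Jan 21, 2028 + 74 days = Apr 4, 2028.
Mar 16, 2028 falls between when interior paint is finished (Jan 21, 2028) and when the certificate of occupancy is issued (Apr 4, 2028).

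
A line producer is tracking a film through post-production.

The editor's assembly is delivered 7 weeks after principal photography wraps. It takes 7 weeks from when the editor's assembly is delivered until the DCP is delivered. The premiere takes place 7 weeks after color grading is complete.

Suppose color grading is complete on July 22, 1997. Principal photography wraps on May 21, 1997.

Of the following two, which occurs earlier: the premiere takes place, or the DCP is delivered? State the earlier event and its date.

Color grading is complete: Jul 22, 1997.
The premiere takes place: Jul 22, 1997 + 7 weeks = Sep 9, 1997.
Principal photography wraps: May 21, 1997.
The editor's assembly is delivered: May 21, 1997 + 7 weeks = Jul 9, 1997.
The DCP is delivered: Jul 9, 1997 + 7 weeks = Aug 27, 1997.
Comparing: the premiere takes place on Sep 9, 1997 vs the DCP is delivered on Aug 27, 1997. Earlier: the DCP is delivered.

The DCP is delivered — August 27, 1997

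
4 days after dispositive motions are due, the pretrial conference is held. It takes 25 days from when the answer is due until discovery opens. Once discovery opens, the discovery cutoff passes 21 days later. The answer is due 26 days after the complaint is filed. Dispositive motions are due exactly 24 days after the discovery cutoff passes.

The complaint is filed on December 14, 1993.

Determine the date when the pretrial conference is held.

March 24, 1994

The complaint is filed: Dec 14, 1993.
The answer is due: Dec 14, 1993 + 26 days = Jan 9, 1994.
Discovery opens: Jan 9, 1994 + 25 days = Feb 3, 1994.
The discovery cutoff passes: Feb 3, 1994 + 21 days = Feb 24, 1994.
Dispositive motions are due: Feb 24, 1994 + 24 days = Mar 20, 1994.
The pretrial conference is held: Mar 20, 1994 + 4 days = Mar 24, 1994.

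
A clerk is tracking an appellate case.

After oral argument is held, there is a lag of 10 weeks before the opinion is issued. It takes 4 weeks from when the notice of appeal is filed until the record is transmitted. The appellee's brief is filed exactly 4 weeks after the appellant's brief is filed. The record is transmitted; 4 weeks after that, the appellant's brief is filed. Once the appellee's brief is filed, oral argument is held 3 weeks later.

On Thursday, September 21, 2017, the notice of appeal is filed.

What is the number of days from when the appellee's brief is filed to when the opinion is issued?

91 days

Causal path: the appellee's brief is filed → oral argument is held → the opinion is issued.
Total delay along the path: 3 + 10 weeks = 13 weeks = 91 days.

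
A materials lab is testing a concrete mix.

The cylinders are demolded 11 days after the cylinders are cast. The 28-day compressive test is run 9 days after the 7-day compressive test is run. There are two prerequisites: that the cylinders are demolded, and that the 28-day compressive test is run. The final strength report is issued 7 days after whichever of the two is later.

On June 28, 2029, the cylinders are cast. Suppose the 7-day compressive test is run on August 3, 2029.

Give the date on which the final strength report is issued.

The cylinders are cast: Jun 28, 2029.
The cylinders are demolded: Jun 28, 2029 + 11 days = Jul 9, 2029.
The 7-day compressive test is run: Aug 3, 2029.
The 28-day compressive test is run: Aug 3, 2029 + 9 days = Aug 12, 2029.
Both prerequisites met — the cylinders are demolded (Jul 9, 2029), the 28-day compressive test is run (Aug 12, 2029); the later is Aug 12, 2029.
The final strength report is issued: Aug 12, 2029 + 7 days = Aug 19, 2029.

August 19, 2029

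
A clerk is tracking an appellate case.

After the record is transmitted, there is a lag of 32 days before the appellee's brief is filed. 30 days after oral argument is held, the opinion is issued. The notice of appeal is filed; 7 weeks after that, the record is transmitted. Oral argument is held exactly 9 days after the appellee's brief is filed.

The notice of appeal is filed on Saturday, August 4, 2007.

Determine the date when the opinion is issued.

The notice of appeal is filed: Aug 4, 2007.
The record is transmitted: Aug 4, 2007 + 7 weeks = Sep 22, 2007.
The appellee's brief is filed: Sep 22, 2007 + 32 days = Oct 24, 2007.
Oral argument is held: Oct 24, 2007 + 9 days = Nov 2, 2007.
The opinion is issued: Nov 2, 2007 + 30 days = Dec 2, 2007.

Sunday, December 2, 2007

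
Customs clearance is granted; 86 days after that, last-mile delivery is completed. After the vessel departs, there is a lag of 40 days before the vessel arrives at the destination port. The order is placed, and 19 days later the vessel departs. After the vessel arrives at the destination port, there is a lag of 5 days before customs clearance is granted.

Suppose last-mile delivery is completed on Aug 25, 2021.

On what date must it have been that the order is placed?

Last-mile delivery is completed: Aug 25, 2021.
Customs clearance is granted: Aug 25, 2021 − 86 days = May 31, 2021.
The vessel arrives at the destination port: May 31, 2021 − 5 days = May 26, 2021.
The vessel departs: May 26, 2021 − 40 days = Apr 16, 2021.
The order is placed: Apr 16, 2021 − 19 days = Mar 28, 2021.

Mar 28, 2021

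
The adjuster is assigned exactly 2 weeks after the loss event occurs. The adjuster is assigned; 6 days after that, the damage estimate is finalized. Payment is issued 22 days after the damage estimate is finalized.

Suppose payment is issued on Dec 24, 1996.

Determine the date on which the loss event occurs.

Nov 12, 1996

Payment is issued: Dec 24, 1996.
The damage estimate is finalized: Dec 24, 1996 − 22 days = Dec 2, 1996.
The adjuster is assigned: Dec 2, 1996 − 6 days = Nov 26, 1996.
The loss event occurs: Nov 26, 1996 − 2 weeks = Nov 12, 1996.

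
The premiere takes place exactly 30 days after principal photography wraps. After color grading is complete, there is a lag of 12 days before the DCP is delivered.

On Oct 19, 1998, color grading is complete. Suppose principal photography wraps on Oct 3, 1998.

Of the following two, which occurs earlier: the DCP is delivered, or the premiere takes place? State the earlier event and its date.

Color grading is complete: Oct 19, 1998.
The DCP is delivered: Oct 19, 1998 + 12 days = Oct 31, 1998.
Principal photography wraps: Oct 3, 1998.
The premiere takes place: Oct 3, 1998 + 30 days = Nov 2, 1998.
Comparing: the DCP is delivered on Oct 31, 1998 vs the premiere takes place on Nov 2, 1998. Earlier: the DCP is delivered.

The DCP is delivered — Oct 31, 1998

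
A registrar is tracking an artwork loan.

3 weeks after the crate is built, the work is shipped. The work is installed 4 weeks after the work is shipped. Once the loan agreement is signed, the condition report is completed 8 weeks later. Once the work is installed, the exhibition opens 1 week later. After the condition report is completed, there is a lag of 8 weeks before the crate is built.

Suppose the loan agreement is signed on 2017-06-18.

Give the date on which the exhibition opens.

2017-12-03

The loan agreement is signed: Jun 18, 2017.
The condition report is completed: Jun 18, 2017 + 8 weeks = Aug 13, 2017.
The crate is built: Aug 13, 2017 + 8 weeks = Oct 8, 2017.
The work is shipped: Oct 8, 2017 + 3 weeks = Oct 29, 2017.
The work is installed: Oct 29, 2017 + 4 weeks = Nov 26, 2017.
The exhibition opens: Nov 26, 2017 + 1 week = Dec 3, 2017.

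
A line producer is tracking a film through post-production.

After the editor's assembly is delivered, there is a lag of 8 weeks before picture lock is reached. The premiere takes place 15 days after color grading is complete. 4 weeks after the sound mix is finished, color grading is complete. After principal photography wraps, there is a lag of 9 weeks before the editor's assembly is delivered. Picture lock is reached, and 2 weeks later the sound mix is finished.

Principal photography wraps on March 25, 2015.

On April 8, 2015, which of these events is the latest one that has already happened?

Principal photography wraps

Principal photography wraps: Mar 25, 2015.
The editor's assembly is delivered: Mar 25, 2015 + 9 weeks = May 27, 2015.
Picture lock is reached: May 27, 2015 + 8 weeks = Jul 22, 2015.
The sound mix is finished: Jul 22, 2015 + 2 weeks = Aug 5, 2015.
Color grading is complete: Aug 5, 2015 + 4 weeks = Sep 2, 2015.
The premiere takes place: Sep 2, 2015 + 15 days = Sep 17, 2015.
Apr 8, 2015 falls between when principal photography wraps (Mar 25, 2015) and when the editor's assembly is delivered (May 27, 2015).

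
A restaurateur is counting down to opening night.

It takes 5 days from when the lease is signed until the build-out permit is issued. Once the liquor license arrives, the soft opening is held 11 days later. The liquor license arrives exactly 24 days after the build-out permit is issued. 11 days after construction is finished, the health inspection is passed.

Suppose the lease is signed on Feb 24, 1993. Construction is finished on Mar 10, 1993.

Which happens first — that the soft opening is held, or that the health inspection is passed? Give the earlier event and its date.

The lease is signed: Feb 24, 1993.
The build-out permit is issued: Feb 24, 1993 + 5 days = Mar 1, 1993.
The liquor license arrives: Mar 1, 1993 + 24 days = Mar 25, 1993.
The soft opening is held: Mar 25, 1993 + 11 days = Apr 5, 1993.
Construction is finished: Mar 10, 1993.
The health inspection is passed: Mar 10, 1993 + 11 days = Mar 21, 1993.
Comparing: the soft opening is held on Apr 5, 1993 vs the health inspection is passed on Mar 21, 1993. Earlier: the health inspection is passed.

The health inspection is passed — Mar 21, 1993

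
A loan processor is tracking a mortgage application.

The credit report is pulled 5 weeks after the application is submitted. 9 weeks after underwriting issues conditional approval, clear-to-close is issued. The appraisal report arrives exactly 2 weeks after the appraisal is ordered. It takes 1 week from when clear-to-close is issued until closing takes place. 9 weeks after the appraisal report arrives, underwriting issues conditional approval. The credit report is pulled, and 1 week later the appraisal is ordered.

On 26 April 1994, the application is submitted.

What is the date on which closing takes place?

1 November 1994

The application is submitted: Apr 26, 1994.
The credit report is pulled: Apr 26, 1994 + 5 weeks = May 31, 1994.
The appraisal is ordered: May 31, 1994 + 1 week = Jun 7, 1994.
The appraisal report arrives: Jun 7, 1994 + 2 weeks = Jun 21, 1994.
Underwriting issues conditional approval: Jun 21, 1994 + 9 weeks = Aug 23, 1994.
Clear-to-close is issued: Aug 23, 1994 + 9 weeks = Oct 25, 1994.
Closing takes place: Oct 25, 1994 + 1 week = Nov 1, 1994.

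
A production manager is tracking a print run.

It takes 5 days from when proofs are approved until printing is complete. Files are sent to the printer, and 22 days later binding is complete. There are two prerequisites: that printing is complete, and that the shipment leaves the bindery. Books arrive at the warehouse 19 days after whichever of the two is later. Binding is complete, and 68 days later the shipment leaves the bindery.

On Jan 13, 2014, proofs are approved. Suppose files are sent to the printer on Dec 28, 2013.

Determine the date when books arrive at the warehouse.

Apr 16, 2014

Proofs are approved: Jan 13, 2014.
Printing is complete: Jan 13, 2014 + 5 days = Jan 18, 2014.
Files are sent to the printer: Dec 28, 2013.
Binding is complete: Dec 28, 2013 + 22 days = Jan 19, 2014.
The shipment leaves the bindery: Jan 19, 2014 + 68 days = Mar 28, 2014.
Both prerequisites met — printing is complete (Jan 18, 2014), the shipment leaves the bindery (Mar 28, 2014); the later is Mar 28, 2014.
Books arrive at the warehouse: Mar 28, 2014 + 19 days = Apr 16, 2014.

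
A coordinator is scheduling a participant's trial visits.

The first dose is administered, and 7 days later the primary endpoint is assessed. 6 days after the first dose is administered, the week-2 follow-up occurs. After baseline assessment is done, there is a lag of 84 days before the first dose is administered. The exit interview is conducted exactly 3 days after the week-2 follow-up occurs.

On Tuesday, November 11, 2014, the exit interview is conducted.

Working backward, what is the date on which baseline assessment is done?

The exit interview is conducted: Nov 11, 2014.
The week-2 follow-up occurs: Nov 11, 2014 − 3 days = Nov 8, 2014.
The first dose is administered: Nov 8, 2014 − 6 days = Nov 2, 2014.
Baseline assessment is done: Nov 2, 2014 − 84 days = Aug 10, 2014.

Sunday, August 10, 2014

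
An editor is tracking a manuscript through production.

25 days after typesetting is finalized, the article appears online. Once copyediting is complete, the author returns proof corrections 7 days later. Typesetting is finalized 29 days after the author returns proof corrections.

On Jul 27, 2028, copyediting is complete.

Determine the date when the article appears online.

Sep 26, 2028

Copyediting is complete: Jul 27, 2028.
The author returns proof corrections: Jul 27, 2028 + 7 days = Aug 3, 2028.
Typesetting is finalized: Aug 3, 2028 + 29 days = Sep 1, 2028.
The article appears online: Sep 1, 2028 + 25 days = Sep 26, 2028.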